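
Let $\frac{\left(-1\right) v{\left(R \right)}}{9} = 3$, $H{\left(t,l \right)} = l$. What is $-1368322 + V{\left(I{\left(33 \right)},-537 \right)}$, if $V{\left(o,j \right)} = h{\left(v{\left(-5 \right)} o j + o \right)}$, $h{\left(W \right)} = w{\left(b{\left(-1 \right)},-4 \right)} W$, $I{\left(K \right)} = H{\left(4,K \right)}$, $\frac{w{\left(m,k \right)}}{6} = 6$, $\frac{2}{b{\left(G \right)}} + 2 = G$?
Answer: $15857678$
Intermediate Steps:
$b{\left(G \right)} = \frac{2}{-2 + G}$
$v{\left(R \right)} = -27$ ($v{\left(R \right)} = \left(-9\right) 3 = -27$)
$w{\left(m,k \right)} = 36$ ($w{\left(m,k \right)} = 6 \cdot 6 = 36$)
$I{\left(K \right)} = K$
$h{\left(W \right)} = 36 W$
$V{\left(o,j \right)} = 36 o - 972 j o$ ($V{\left(o,j \right)} = 36 \left(- 27 o j + o\right) = 36 \left(- 27 j o + o\right) = 36 \left(o - 27 j o\right) = 36 o - 972 j o$)
$-1368322 + V{\left(I{\left(33 \right)},-537 \right)} = -1368322 + 36 \cdot 33 \left(1 - -14499\right) = -1368322 + 36 \cdot 33 \left(1 + 14499\right) = -1368322 + 36 \cdot 33 \cdot 14500 = -1368322 + 17226000 = 15857678$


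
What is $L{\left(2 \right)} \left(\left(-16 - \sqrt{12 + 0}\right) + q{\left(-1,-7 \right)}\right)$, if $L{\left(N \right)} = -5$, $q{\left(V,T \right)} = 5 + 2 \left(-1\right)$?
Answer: $65 + 10 \sqrt{3} \approx 82.321$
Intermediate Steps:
$q{\left(V,T \right)} = 3$ ($q{\left(V,T \right)} = 5 - 2 = 3$)
$L{\left(2 \right)} \left(\left(-16 - \sqrt{12 + 0}\right) + q{\left(-1,-7 \right)}\right) = - 5 \left(\left(-16 - \sqrt{12 + 0}\right) + 3\right) = - 5 \left(\left(-16 - \sqrt{12}\right) + 3\right) = - 5 \left(\left(-16 - 2 \sqrt{3}\right) + 3\right) = - 5 \left(-13 - 2 \sqrt{3}\right) = 65 + 10 \sqrt{3}$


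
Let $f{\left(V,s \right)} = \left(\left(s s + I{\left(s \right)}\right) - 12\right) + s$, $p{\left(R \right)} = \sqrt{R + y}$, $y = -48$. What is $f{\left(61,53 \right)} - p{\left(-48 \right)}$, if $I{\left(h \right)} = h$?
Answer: $2903 - 4 i \sqrt{6} \approx 2903.0 - 9.798 i$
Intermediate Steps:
$p{\left(R \right)} = \sqrt{-48 + R}$ ($p{\left(R \right)} = \sqrt{R - 48} = \sqrt{-48 + R}$)
$f{\left(V,s \right)} = -12 + s^{2} + 2 s$ ($f{\left(V,s \right)} = \left(\left(s s + s\right) - 12\right) + s = \left(\left(s^{2} + s\right) - 12\right) + s = \left(\left(s + s^{2}\right) - 12\right) + s = \left(-12 + s + s^{2}\right) + s = -12 + s^{2} + 2 s$)
$f{\left(61,53 \right)} - p{\left(-48 \right)} = \left(-12 + 53^{2} + 2 \cdot 53\right) - \sqrt{-48 - 48} = \left(-12 + 2809 + 106\right) - \sqrt{-96} = 2903 - 4 i \sqrt{6}$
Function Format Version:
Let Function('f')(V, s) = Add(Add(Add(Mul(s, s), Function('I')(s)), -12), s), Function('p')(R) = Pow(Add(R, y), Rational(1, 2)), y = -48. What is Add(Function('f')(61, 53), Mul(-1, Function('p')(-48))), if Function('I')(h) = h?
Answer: Add(2903, Mul(-4, I, Pow(6, Rational(1, 2)))) ≈ Add(2903.0, Mul(-9.7980, I))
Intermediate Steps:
Function('p')(R) = Pow(Add(-48, R), Rational(1, 2)) (Function('p')(R) = Pow(Add(R, -48), Rational(1, 2)) = Pow(Add(-48, R), Rational(1, 2)))
Function('f')(V, s) = Add(-12, Pow(s, 2), Mul(2, s)) (Function('f')(V, s) = Add(Add(Add(Mul(s, s), s), -12), s) = Add(Add(Add(Pow(s, 2), s), -12), s) = Add(Add(Add(s, Pow(s, 2)), -12), s) = Add(Add(-12, s, Pow(s, 2)), s) = Add(-12, Pow(s, 2), Mul(2, s)))
Add(Function('f')(61, 53), Mul(-1, Function('p')(-48))) = Add(Add(-12, Pow(53, 2), Mul(2, 53)), Mul(-1, Pow(Add(-48, -48), Rational(1, 2)))) = Add(Add(-12, 2809, 106), Mul(-1, Pow(-96, Rational(1, 2)))) = Add(2903, Mul(-1, Mul(4, I, Pow(6, Rational(1, 2))))) = Add(2903, Mul(-4, I, Pow(6, Rational(1, 2))))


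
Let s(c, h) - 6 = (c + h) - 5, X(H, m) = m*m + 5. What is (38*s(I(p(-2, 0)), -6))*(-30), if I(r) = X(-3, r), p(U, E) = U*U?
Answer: -18240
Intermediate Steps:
X(H, m) = 5 + m**2 (X(H, m) = m**2 + 5 = 5 + m**2)
p(U, E) = U**2
I(r) = 5 + r**2
s(c, h) = 1 + c + h (s(c, h) = 6 + ((c + h) - 5) = 6 + (-5 + c + h) = 1 + c + h)
(38*s(I(p(-2, 0)), -6))*(-30) = (38*(1 + (5 + ((-2)**2)**2) - 6))*(-30) = (38*(1 + (5 + 4**2) - 6))*(-30) = (38*(1 + (5 + 16) - 6))*(-30) = (38*(1 + 21 - 6))*(-30) = (38*16)*(-30) = 608*(-30) = -18240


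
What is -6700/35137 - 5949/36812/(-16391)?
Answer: -4042473766387/21201156032404 ≈ -0.19067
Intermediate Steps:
-6700/35137 - 5949/36812/(-16391) = -6700*1/35137 - 5949*1/36812*(-1/16391) = -6700/35137 - 5949/36812*(-1/16391) = -6700/35137 + 5949/603385492 = -4042473766387/21201156032404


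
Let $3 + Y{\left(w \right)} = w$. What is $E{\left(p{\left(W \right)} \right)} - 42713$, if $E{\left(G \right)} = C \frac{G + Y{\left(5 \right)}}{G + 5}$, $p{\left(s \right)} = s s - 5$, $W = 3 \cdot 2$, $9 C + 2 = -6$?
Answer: $- \frac{1153273}{27} \approx -42714.0$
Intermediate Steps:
$Y{\left(w \right)} = -3 + w$
$C = - \frac{8}{9}$ ($C = - \frac{2}{9} + \frac{1}{9} \left(-6\right) = - \frac{2}{9} - \frac{2}{3} = - \frac{8}{9} \approx -0.88889$)
$W = 6$
$p{\left(s \right)} = -5 + s^{2}$ ($p{\left(s \right)} = s^{2} - 5 = -5 + s^{2}$)
$E{\left(G \right)} = - \frac{8 \left(2 + G\right)}{9 \left(5 + G\right)}$ ($E{\left(G \right)} = - \frac{8 \frac{G + \left(-3 + 5\right)}{G + 5}}{9} = - \frac{8 \frac{G + 2}{5 + G}}{9} = - \frac{8 \frac{2 + G}{5 + G}}{9} = - \frac{8 \left(2 + G\right)}{9 \left(5 + G\right)}$)
$E{\left(p{\left(W \right)} \right)} - 42713 = \frac{8 \left(-2 - \left(-5 + 6^{2}\right)\right)}{9 \left(5 - \left(5 - 6^{2}\right)\right)} - 42713 = \frac{8 \left(-2 - \left(-5 + 36\right)\right)}{9 \left(5 + \left(-5 + 36\right)\right)} - 42713 = \frac{8 \left(-2 - 31\right)}{9 \left(5 + 31\right)} - 42713 = \frac{8 \left(-2 - 31\right)}{9 \cdot 36} - 42713 = \frac{8}{9} \cdot \frac{1}{36} \left(-33\right) - 42713 = - \frac{22}{27} - 42713 = - \frac{1153273}{27}$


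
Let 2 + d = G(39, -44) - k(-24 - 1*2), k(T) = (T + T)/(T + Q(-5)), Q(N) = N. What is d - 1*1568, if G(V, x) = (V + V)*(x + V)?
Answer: -60812/31 ≈ -1961.7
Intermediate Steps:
G(V, x) = 2*V*(V + x) (G(V, x) = (2*V)*(V + x) = 2*V*(V + x))
k(T) = 2*T/(-5 + T) (k(T) = (T + T)/(T - 5) = (2*T)/(-5 + T) = 2*T/(-5 + T))
d = -12204/31 (d = -2 + (2*39*(39 - 44) - 2*(-24 - 1*2)/(-5 + (-24 - 1*2))) = -2 + (2*39*(-5) - 2*(-24 - 2)/(-5 + (-24 - 2))) = -2 + (-390 - 2*(-26)/(-5 - 26)) = -2 + (-390 - 2*(-26)/(-31)) = -2 + (-390 - 2*(-26)*(-1)/31) = -2 + (-390 - 1*52/31) = -2 + (-390 - 52/31) = -2 - 12142/31 = -12204/31 ≈ -393.68)
d - 1*1568 = -12204/31 - 1*1568 = -12204/31 - 1568 = -60812/31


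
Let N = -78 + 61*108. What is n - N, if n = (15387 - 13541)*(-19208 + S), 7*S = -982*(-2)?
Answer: -244625802/7 ≈ -3.4947e+7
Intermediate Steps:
S = 1964/7 (S = (-982*(-2))/7 = (⅐)*1964 = 1964/7 ≈ 280.57)
N = 6510 (N = -78 + 6588 = 6510)
n = -244580232/7 (n = (15387 - 13541)*(-19208 + 1964/7) = 1846*(-132492/7) = -244580232/7 ≈ -3.4940e+7)
n - N = -244580232/7 - 1*6510 = -244580232/7 - 6510 = -244625802/7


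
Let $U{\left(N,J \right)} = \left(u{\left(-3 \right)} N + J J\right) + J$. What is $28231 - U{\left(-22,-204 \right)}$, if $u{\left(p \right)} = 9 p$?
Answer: $-13775$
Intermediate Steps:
$U{\left(N,J \right)} = J + J^{2} - 27 N$ ($U{\left(N,J \right)} = \left(9 \left(-3\right) N + J J\right) + J = \left(- 27 N + J^{2}\right) + J = \left(J^{2} - 27 N\right) + J = J + J^{2} - 27 N$)
$28231 - U{\left(-22,-204 \right)} = 28231 - \left(-204 + \left(-204\right)^{2} - -594\right) = 28231 - \left(-204 + 41616 + 594\right) = 28231 - 42006 = -13775$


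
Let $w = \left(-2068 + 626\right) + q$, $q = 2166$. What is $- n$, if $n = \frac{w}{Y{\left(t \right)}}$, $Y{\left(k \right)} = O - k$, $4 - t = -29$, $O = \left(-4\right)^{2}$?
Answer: $\frac{724}{17} \approx 42.588$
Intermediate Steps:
$O = 16$
$t = 33$ ($t = 4 - -29 = 4 + 29 = 33$)
$Y{\left(k \right)} = 16 - k$
$w = 724$ ($w = \left(-2068 + 626\right) + 2166 = -1442 + 2166 = 724$)
$n = - \frac{724}{17}$ ($n = \frac{724}{16 - 33} = \frac{724}{-17} = 724 \left(- \frac{1}{17}\right) = - \frac{724}{17} \approx -42.588$)
$- n = \left(-1\right) \left(- \frac{724}{17}\right) = \frac{724}{17}$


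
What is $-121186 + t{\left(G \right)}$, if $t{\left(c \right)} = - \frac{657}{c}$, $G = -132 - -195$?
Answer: $- \frac{848375}{7} \approx -1.212 \cdot 10^{5}$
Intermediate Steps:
$G = 63$ ($G = -132 + 195 = 63$)
$-121186 + t{\left(G \right)} = -121186 - \frac{657}{63} = -121186 - \frac{73}{7} = - \frac{848375}{7}$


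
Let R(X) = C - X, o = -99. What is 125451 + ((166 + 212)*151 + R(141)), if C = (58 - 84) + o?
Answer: 182263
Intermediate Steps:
C = -125 (C = (58 - 84) - 99 = -26 - 99 = -125)
R(X) = -125 - X
125451 + ((166 + 212)*151 + R(141)) = 125451 + ((166 + 212)*151 + (-125 - 1*141)) = 125451 + (378*151 + (-125 - 141)) = 125451 + (57078 - 266) = 125451 + 56812 = 182263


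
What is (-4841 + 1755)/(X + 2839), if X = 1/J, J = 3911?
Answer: -6034673/5551665 ≈ -1.0870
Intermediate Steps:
X = 1/3911 ≈ 0.00025569
(-4841 + 1755)/(X + 2839) = (-4841 + 1755)/(1/3911 + 2839) = -3086/11103330/3911 = -3086*3911/11103330 = -6034673/5551665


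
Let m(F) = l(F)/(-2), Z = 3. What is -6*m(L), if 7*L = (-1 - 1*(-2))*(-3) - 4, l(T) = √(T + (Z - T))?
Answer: 3*√3 ≈ 5.1962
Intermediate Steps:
l(T) = √3 (l(T) = √(T + (3 - T)) = √3)
L = -1 (L = ((-1 - 1*(-2))*(-3) - 4)/7 = ((-1 + 2)*(-3) - 4)/7 = (1*(-3) - 4)/7 = (-3 - 4)/7 = (⅐)*(-7) = -1)
m(F) = -√3/2 (m(F) = √3/(-2) = √3*(-½) = -√3/2)
-6*m(L) = -(-3)*√3 = 3*√3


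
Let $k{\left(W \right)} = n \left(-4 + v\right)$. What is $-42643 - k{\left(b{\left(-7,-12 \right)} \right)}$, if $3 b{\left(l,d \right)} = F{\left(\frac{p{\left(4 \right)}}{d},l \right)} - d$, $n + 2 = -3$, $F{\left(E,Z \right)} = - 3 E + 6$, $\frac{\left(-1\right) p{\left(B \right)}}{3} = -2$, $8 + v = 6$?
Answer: $-42673$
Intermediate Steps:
$v = -2$ ($v = -8 + 6 = -2$)
$p{\left(B \right)} = 6$ ($p{\left(B \right)} = \left(-3\right) \left(-2\right) = 6$)
$F{\left(E,Z \right)} = 6 - 3 E$
$n = -5$ ($n = -2 - 3 = -5$)
$b{\left(l,d \right)} = 2 - \frac{6}{d} - \frac{d}{3}$ ($b{\left(l,d \right)} = \frac{\left(6 - 3 \frac{6}{d}\right) - d}{3} = \frac{\left(6 - \frac{18}{d}\right) - d}{3} = \frac{6 - d - \frac{18}{d}}{3} = 2 - \frac{6}{d} - \frac{d}{3}$)
$k{\left(W \right)} = 30$ ($k{\left(W \right)} = - 5 \left(-4 - 2\right) = \left(-5\right) \left(-6\right) = 30$)
$-42643 - k{\left(b{\left(-7,-12 \right)} \right)} = -42643 - 30 = -42673$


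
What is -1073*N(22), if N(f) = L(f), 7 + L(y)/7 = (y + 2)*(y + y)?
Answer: -7879039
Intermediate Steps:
L(y) = -49 + 14*y*(2 + y) (L(y) = -49 + 7*((y + 2)*(y + y)) = -49 + 7*((2 + y)*(2*y)) = -49 + 7*(2*y*(2 + y)) = -49 + 14*y*(2 + y))
N(f) = -49 + 14*f² + 28*f
-1073*N(22) = -1073*(-49 + 14*22² + 28*22) = -1073*(-49 + 14*484 + 616) = -1073*(-49 + 6776 + 616) = -1073*7343 = -7879039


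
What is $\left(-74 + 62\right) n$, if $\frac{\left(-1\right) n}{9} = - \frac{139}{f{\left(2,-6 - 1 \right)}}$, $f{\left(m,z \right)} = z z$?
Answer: $- \frac{15012}{49} \approx -306.37$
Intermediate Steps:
$f{\left(m,z \right)} = z^{2}$
$n = \frac{1251}{49}$ ($n = - 9 \left(- \frac{139}{\left(-6 - 1\right)^{2}}\right) = - 9 \left(- \frac{139}{\left(-7\right)^{2}}\right) = - 9 \left(- \frac{139}{49}\right) = - 9 \left(\left(-139\right) \frac{1}{49}\right) = \left(-9\right) \left(- \frac{139}{49}\right) = \frac{1251}{49} \approx 25.531$)
$\left(-74 + 62\right) n = \left(-74 + 62\right) \frac{1251}{49} = \left(-12\right) \frac{1251}{49} = - \frac{15012}{49}$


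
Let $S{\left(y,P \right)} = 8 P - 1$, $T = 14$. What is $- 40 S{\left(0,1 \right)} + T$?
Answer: $-266$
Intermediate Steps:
$S{\left(y,P \right)} = -1 + 8 P$
$- 40 S{\left(0,1 \right)} + T = - 40 \left(-1 + 8 \cdot 1\right) + 14 = - 40 \left(-1 + 8\right) + 14 = \left(-40\right) 7 + 14 = -280 + 14 = -266$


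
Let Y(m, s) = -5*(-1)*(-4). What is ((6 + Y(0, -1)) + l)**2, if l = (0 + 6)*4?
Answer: 100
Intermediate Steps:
Y(m, s) = -20 (Y(m, s) = 5*(-4) = -20)
l = 24 (l = 6*4 = 24)
((6 + Y(0, -1)) + l)**2 = ((6 - 20) + 24)**2 = (-14 + 24)**2 = 10**2 = 100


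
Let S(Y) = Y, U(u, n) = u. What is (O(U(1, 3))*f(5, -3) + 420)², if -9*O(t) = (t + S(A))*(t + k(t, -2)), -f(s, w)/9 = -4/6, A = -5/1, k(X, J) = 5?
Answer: 190096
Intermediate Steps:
A = -5 (A = -5*1 = -5)
f(s, w) = 6 (f(s, w) = -(-36)/6 = -9*(-⅔) = 6)
O(t) = -(-5 + t)*(5 + t)/9 (O(t) = -(t - 5)*(t + 5)/9 = -(-5 + t)*(5 + t)/9)
(O(U(1, 3))*f(5, -3) + 420)² = ((25/9 - ⅑*1²)*6 + 420)² = ((25/9 - ⅑*1)*6 + 420)² = ((25/9 - ⅑)*6 + 420)² = ((8/3)*6 + 420)² = (16 + 420)² = 436² = 190096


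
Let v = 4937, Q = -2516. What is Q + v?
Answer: 2421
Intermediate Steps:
Q + v = -2516 + 4937 = 2421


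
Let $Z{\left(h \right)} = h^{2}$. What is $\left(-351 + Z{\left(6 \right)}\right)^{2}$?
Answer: $99225$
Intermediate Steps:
$\left(-351 + Z{\left(6 \right)}\right)^{2} = \left(-351 + 6^{2}\right)^{2} = \left(-351 + 36\right)^{2} = \left(-315\right)^{2} = 99225$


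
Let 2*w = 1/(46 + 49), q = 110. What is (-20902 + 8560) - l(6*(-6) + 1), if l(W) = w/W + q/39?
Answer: -3201629161/259350 ≈ -12345.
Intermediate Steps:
w = 1/190 (w = 1/(2*(46 + 49)) = (1/2)/95 = (1/2)*(1/95) = 1/190 ≈ 0.0052632)
l(W) = 110/39 + 1/(190*W) (l(W) = 1/(190*W) + 110/39 = 110/39 + 1/(190*W))
(-20902 + 8560) - l(6*(-6) + 1) = (-20902 + 8560) - (39 + 20900*(6*(-6) + 1))/(7410*(6*(-6) + 1)) = -12342 - (39 + 20900*(-36 + 1))/(7410*(-36 + 1)) = -12342 - (39 + 20900*(-35))/(7410*(-35)) = -12342 - (-1)*(39 - 731500)/(7410*35) = -12342 - (-1)*(-731461)/(7410*35) = -12342 - 1*731461/259350 = -12342 - 731461/259350 = -3201629161/259350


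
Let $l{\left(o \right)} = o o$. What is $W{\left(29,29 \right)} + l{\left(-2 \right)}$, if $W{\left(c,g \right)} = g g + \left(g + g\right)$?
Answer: $903$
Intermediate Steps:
$W{\left(c,g \right)} = g^{2} + 2 g$
$l{\left(o \right)} = o^{2}$
$W{\left(29,29 \right)} + l{\left(-2 \right)} = 29 \left(2 + 29\right) + \left(-2\right)^{2} = 29 \cdot 31 + 4 = 899 + 4 = 903$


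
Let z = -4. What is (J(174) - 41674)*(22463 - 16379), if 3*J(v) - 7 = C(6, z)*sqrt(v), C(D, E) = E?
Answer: -253530420 - 8112*sqrt(174) ≈ -2.5364e+8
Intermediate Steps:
J(v) = 7/3 - 4*sqrt(v)/3 (J(v) = 7/3 + (-4*sqrt(v))/3 = 7/3 - 4*sqrt(v)/3)
(J(174) - 41674)*(22463 - 16379) = ((7/3 - 4*sqrt(174)/3) - 41674)*(22463 - 16379) = (-125015/3 - 4*sqrt(174)/3)*6084 = -253530420 - 8112*sqrt(174)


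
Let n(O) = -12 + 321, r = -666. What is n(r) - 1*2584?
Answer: -2275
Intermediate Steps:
n(O) = 309
n(r) - 1*2584 = 309 - 1*2584 = 309 - 2584 = -2275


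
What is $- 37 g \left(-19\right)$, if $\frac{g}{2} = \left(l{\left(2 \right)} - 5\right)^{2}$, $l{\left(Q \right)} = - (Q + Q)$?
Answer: $113886$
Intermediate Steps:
$l{\left(Q \right)} = - 2 Q$
$g = 162$ ($g = 2 \left(\left(-2\right) 2 - 5\right)^{2} = 2 \left(-4 - 5\right)^{2} = 2 \left(-9\right)^{2} = 2 \cdot 81 = 162$)
$- 37 g \left(-19\right) = \left(-37\right) 162 \left(-19\right) = \left(-5994\right) \left(-19\right) = 113886$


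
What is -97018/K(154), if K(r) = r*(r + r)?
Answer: -48509/23716 ≈ -2.0454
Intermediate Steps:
K(r) = 2*r**2 (K(r) = r*(2*r) = 2*r**2)
-97018/K(154) = -97018/(2*154**2) = -97018/(2*23716) = -97018/47432 = -97018*1/47432 = -48509/23716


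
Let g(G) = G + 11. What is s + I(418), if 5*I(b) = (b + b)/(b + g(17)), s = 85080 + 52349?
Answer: 153233753/1115 ≈ 1.3743e+5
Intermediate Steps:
g(G) = 11 + G
s = 137429
I(b) = 2*b/(5*(28 + b)) (I(b) = ((b + b)/(b + (11 + 17)))/5 = ((2*b)/(b + 28))/5 = ((2*b)/(28 + b))/5 = (2*b/(28 + b))/5 = 2*b/(5*(28 + b)))
s + I(418) = 137429 + (⅖)*418/(28 + 418) = 137429 + (⅖)*418/446 = 137429 + (⅖)*418*(1/446) = 137429 + 418/1115 = 153233753/1115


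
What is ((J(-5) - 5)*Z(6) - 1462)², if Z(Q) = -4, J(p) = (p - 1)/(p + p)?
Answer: 52157284/25 ≈ 2.0863e+6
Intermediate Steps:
J(p) = (-1 + p)/(2*p) (J(p) = (-1 + p)/((2*p)) = (-1 + p)*(1/(2*p)) = (-1 + p)/(2*p))
((J(-5) - 5)*Z(6) - 1462)² = (((½)*(-1 - 5)/(-5) - 5)*(-4) - 1462)² = (((½)*(-⅕)*(-6) - 5)*(-4) - 1462)² = ((⅗ - 5)*(-4) - 1462)² = (-22/5*(-4) - 1462)² = (88/5 - 1462)² = (-7222/5)² = 52157284/25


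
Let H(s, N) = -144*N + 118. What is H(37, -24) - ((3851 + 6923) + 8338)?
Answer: -15538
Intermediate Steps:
H(s, N) = 118 - 144*N
H(37, -24) - ((3851 + 6923) + 8338) = (118 - 144*(-24)) - ((3851 + 6923) + 8338) = (118 + 3456) - (10774 + 8338) = 3574 - 1*19112 = 3574 - 19112 = -15538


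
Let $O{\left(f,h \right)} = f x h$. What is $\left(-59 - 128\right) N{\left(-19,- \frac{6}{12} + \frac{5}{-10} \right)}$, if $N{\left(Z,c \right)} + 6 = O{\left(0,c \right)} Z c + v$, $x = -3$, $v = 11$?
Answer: $-935$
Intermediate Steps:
$O{\left(f,h \right)} = - 3 f h$ ($O{\left(f,h \right)} = f \left(-3\right) h = - 3 f h$)
$N{\left(Z,c \right)} = 5$ ($N{\left(Z,c \right)} = -6 + \left(\left(-3\right) 0 c Z c + 11\right) = -6 + \left(0 Z c + 11\right) = -6 + \left(0 c + 11\right) = -6 + \left(0 + 11\right) = -6 + 11 = 5$)
$\left(-59 - 128\right) N{\left(-19,- \frac{6}{12} + \frac{5}{-10} \right)} = \left(-59 - 128\right) 5 = \left(-187\right) 5 = -935$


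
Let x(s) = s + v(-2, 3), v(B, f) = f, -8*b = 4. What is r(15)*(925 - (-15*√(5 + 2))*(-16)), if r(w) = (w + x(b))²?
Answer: 1133125/4 - 73500*√7 ≈ 88819.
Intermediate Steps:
b = -½ (b = -⅛*4 = -½ ≈ -0.50000)
x(s) = 3 + s (x(s) = s + 3 = 3 + s)
r(w) = (5/2 + w)² (r(w) = (w + (3 - ½))² = (w + 5/2)² = (5/2 + w)²)
r(15)*(925 - (-15*√(5 + 2))*(-16)) = ((5 + 2*15)²/4)*(925 - (-15*√(5 + 2))*(-16)) = ((5 + 30)²/4)*(925 - (-15*√7)*(-16)) = ((¼)*35²)*(925 - 240*√7) = ((¼)*1225)*(925 - 240*√7) = 1225*(925 - 240*√7)/4 = 1133125/4 - 73500*√7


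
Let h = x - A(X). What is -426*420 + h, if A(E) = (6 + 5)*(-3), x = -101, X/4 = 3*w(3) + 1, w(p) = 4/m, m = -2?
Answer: -178988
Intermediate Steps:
w(p) = -2 (w(p) = 4/(-2) = 4*(-1/2) = -2)
X = -20 (X = 4*(3*(-2) + 1) = 4*(-6 + 1) = 4*(-5) = -20)
A(E) = -33 (A(E) = 11*(-3) = -33)
h = -68 (h = -101 - 1*(-33) = -101 + 33 = -68)
-426*420 + h = -426*420 - 68 = -178920 - 68 = -178988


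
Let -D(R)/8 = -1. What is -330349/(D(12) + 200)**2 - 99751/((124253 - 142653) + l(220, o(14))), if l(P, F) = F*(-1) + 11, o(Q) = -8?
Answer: -1756517705/795235584 ≈ -2.2088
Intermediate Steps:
l(P, F) = 11 - F (l(P, F) = -F + 11 = 11 - F)
D(R) = 8 (D(R) = -8*(-1) = 8)
-330349/(D(12) + 200)**2 - 99751/((124253 - 142653) + l(220, o(14))) = -330349/(8 + 200)**2 - 99751/((124253 - 142653) + (11 - 1*(-8))) = -330349/(208**2) - 99751/(-18400 + (11 + 8)) = -330349/43264 - 99751/(-18400 + 19) = -330349*1/43264 - 99751/(-18381) = -330349/43264 - 99751*(-1/18381) = -330349/43264 + 99751/18381 = -1756517705/795235584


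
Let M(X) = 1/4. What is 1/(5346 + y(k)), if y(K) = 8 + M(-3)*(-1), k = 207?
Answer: 4/21415 ≈ 0.00018678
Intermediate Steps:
M(X) = ¼
y(K) = 31/4 (y(K) = 8 + (¼)*(-1) = 8 - ¼ = 31/4)
1/(5346 + y(k)) = 1/(5346 + 31/4) = 1/(21415/4) = 4/21415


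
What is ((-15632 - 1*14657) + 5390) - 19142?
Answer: -44041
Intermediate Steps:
((-15632 - 1*14657) + 5390) - 19142 = ((-15632 - 14657) + 5390) - 19142 = (-30289 + 5390) - 19142 = -24899 - 19142 = -44041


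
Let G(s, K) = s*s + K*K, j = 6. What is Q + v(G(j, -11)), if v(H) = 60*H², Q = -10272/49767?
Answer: 24534132236/16589 ≈ 1.4789e+6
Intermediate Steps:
G(s, K) = K² + s² (G(s, K) = s² + K² = K² + s²)
Q = -3424/16589 (Q = -10272*1/49767 = -3424/16589 ≈ -0.20640)
Q + v(G(j, -11)) = -3424/16589 + 60*((-11)² + 6²)² = -3424/16589 + 60*(121 + 36)² = -3424/16589 + 60*157² = -3424/16589 + 60*24649 = -3424/16589 + 1478940 = 24534132236/16589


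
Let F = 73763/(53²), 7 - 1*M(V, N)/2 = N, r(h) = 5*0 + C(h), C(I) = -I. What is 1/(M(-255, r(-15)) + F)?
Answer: 2809/28819 ≈ 0.097470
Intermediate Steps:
r(h) = -h (r(h) = 5*0 - h = 0 - h = -h)
M(V, N) = 14 - 2*N
F = 73763/2809 ≈ 26.260
1/(M(-255, r(-15)) + F) = 1/((14 - (-2)*(-15)) + 73763/2809) = 1/((14 - 2*15) + 73763/2809) = 1/((14 - 30) + 73763/2809) = 1/(-16 + 73763/2809) = 1/(28819/2809) = 2809/28819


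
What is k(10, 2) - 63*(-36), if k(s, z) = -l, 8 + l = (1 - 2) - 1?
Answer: 2278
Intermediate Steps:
l = -10 (l = -8 + ((1 - 2) - 1) = -8 + (-1 - 1) = -8 - 2 = -10)
k(s, z) = 10 (k(s, z) = -1*(-10) = 10)
k(10, 2) - 63*(-36) = 10 - 63*(-36) = 10 + 2268 = 2278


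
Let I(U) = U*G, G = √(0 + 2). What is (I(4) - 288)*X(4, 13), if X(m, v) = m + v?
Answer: -4896 + 68*√2 ≈ -4799.8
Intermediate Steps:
G = √2 ≈ 1.4142
I(U) = U*√2
(I(4) - 288)*X(4, 13) = (4*√2 - 288)*(4 + 13) = (-288 + 4*√2)*17 = -4896 + 68*√2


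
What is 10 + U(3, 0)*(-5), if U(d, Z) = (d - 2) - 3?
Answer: 20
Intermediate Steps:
U(d, Z) = -5 + d (U(d, Z) = (-2 + d) - 3 = -5 + d)
10 + U(3, 0)*(-5) = 10 + (-5 + 3)*(-5) = 10 - 2*(-5) = 10 + 10 = 20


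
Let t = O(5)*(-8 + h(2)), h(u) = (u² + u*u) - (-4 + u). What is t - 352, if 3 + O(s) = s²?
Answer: -308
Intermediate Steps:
h(u) = 4 - u + 2*u² (h(u) = (u² + u²) + (4 - u) = 2*u² + (4 - u) = 4 - u + 2*u²)
O(s) = -3 + s²
t = 44 (t = (-3 + 5²)*(-8 + (4 - 1*2 + 2*2²)) = (-3 + 25)*(-8 + (4 - 2 + 2*4)) = 22*(-8 + (4 - 2 + 8)) = 22*(-8 + 10) = 22*2 = 44)
t - 352 = 44 - 352 = -308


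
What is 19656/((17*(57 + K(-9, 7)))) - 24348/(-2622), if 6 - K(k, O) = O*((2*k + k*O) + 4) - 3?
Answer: 50326202/4494545 ≈ 11.197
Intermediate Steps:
K(k, O) = 9 - O*(4 + 2*k + O*k) (K(k, O) = 6 - (O*((2*k + k*O) + 4) - 3) = 6 - (O*((2*k + O*k) + 4) - 3) = 6 - (O*(4 + 2*k + O*k) - 3) = 6 - (-3 + O*(4 + 2*k + O*k)) = 6 + (3 - O*(4 + 2*k + O*k)) = 9 - O*(4 + 2*k + O*k))
19656/((17*(57 + K(-9, 7)))) - 24348/(-2622) = 19656/((17*(57 + (9 - 4*7 - 1*(-9)*7² - 2*7*(-9))))) - 24348/(-2622) = 19656/((17*(57 + (9 - 28 - 1*(-9)*49 + 126)))) - 24348*(-1/2622) = 19656/((17*(57 + (9 - 28 + 441 + 126)))) + 4058/437 = 19656/((17*(57 + 548))) + 4058/437 = 19656/((17*605)) + 4058/437 = 19656/10285 + 4058/437 = 50326202/4494545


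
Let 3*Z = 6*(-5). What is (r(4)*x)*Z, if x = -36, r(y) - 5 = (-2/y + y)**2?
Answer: 6210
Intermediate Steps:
r(y) = 5 + (y - 2/y)**2 (r(y) = 5 + (-2/y + y)**2 = 5 + (y - 2/y)**2)
Z = -10 (Z = (6*(-5))/3 = (1/3)*(-30) = -10)
(r(4)*x)*Z = ((1 + 4**2 + 4/4**2)*(-36))*(-10) = ((1 + 16 + 4*(1/16))*(-36))*(-10) = ((1 + 16 + 1/4)*(-36))*(-10) = ((69/4)*(-36))*(-10) = -621*(-10) = 6210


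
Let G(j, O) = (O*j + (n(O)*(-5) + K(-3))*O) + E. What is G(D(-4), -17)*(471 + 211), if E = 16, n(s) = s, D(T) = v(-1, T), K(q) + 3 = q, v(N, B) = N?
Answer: -893420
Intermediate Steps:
K(q) = -3 + q
D(T) = -1
G(j, O) = 16 + O*j + O*(-6 - 5*O) (G(j, O) = (O*j + (O*(-5) + (-3 - 3))*O) + 16 = (O*j + (-5*O - 6)*O) + 16 = (O*j + (-6 - 5*O)*O) + 16 = (O*j + O*(-6 - 5*O)) + 16 = 16 + O*j + O*(-6 - 5*O))
G(D(-4), -17)*(471 + 211) = (16 - 6*(-17) - 5*(-17)² - 17*(-1))*(471 + 211) = (16 + 102 - 5*289 + 17)*682 = (16 + 102 - 1445 + 17)*682 = -1310*682 = -893420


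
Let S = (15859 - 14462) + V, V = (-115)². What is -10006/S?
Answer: -5003/7311 ≈ -0.68431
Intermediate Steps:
V = 13225
S = 14622 (S = (15859 - 14462) + 13225 = 1397 + 13225 = 14622)
-10006/S = -10006/14622 = -10006*1/14622 = -5003/7311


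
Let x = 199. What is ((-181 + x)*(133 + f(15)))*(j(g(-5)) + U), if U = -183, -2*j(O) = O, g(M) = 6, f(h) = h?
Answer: -495504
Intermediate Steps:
j(O) = -O/2
((-181 + x)*(133 + f(15)))*(j(g(-5)) + U) = ((-181 + 199)*(133 + 15))*(-½*6 - 183) = (18*148)*(-3 - 183) = 2664*(-186) = -495504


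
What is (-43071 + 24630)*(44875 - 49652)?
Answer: 88092657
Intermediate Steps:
(-43071 + 24630)*(44875 - 49652) = -18441*(-4777) = 88092657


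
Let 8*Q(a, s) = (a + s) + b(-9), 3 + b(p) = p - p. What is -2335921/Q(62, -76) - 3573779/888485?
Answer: 16603385403237/15104245 ≈ 1.0993e+6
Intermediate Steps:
b(p) = -3 (b(p) = -3 + (p - p) = -3 + 0 = -3)
Q(a, s) = -3/8 + a/8 + s/8 (Q(a, s) = ((a + s) - 3)/8 = (-3 + a + s)/8 = -3/8 + a/8 + s/8)
-2335921/Q(62, -76) - 3573779/888485 = -2335921/(-3/8 + (⅛)*62 + (⅛)*(-76)) - 3573779/888485 = -2335921/(-3/8 + 31/4 - 19/2) - 3573779*1/888485 = -2335921/(-17/8) - 3573779/888485 = -2335921*(-8/17) - 3573779/888485 = 18687368/17 - 3573779/888485 = 16603385403237/15104245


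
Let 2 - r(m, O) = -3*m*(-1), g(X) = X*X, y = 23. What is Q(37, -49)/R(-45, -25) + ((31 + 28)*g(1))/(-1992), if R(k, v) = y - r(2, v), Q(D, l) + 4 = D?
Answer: 7127/5976 ≈ 1.1926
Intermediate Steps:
Q(D, l) = -4 + D
g(X) = X²
r(m, O) = 2 - 3*m (r(m, O) = 2 - (-3*m)*(-1) = 2 - 3*m)
R(k, v) = 27 (R(k, v) = 23 - (2 - 3*2) = 23 - (2 - 6) = 23 - 1*(-4) = 23 + 4 = 27)
Q(37, -49)/R(-45, -25) + ((31 + 28)*g(1))/(-1992) = (-4 + 37)/27 + ((31 + 28)*1²)/(-1992) = 33*(1/27) + (59*1)*(-1/1992) = 11/9 + 59*(-1/1992) = 11/9 - 59/1992 = 7127/5976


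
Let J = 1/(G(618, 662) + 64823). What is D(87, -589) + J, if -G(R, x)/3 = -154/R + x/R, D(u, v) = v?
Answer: -3932467232/6676515 ≈ -589.00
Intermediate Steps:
G(R, x) = 462/R - 3*x/R (G(R, x) = -3*(-154/R + x/R) = 462/R - 3*x/R)
J = 103/6676515 (J = 1/(3*(154 - 1*662)/618 + 64823) = 1/(3*(1/618)*(154 - 662) + 64823) = 1/(3*(1/618)*(-508) + 64823) = 1/(-254/103 + 64823) = 1/(6676515/103) = 103/6676515 ≈ 1.5427e-5)
D(87, -589) + J = -589 + 103/6676515 = -3932467232/6676515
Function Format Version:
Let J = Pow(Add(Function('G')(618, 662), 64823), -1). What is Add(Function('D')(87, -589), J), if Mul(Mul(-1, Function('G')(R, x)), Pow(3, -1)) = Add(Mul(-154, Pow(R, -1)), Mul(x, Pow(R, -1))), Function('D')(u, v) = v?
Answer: Rational(-3932467232, 6676515) ≈ -589.00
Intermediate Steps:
Function('G')(R, x) = Add(Mul(462, Pow(R, -1)), Mul(-3, x, Pow(R, -1))) (Function('G')(R, x) = Mul(-3, Add(Mul(-154, Pow(R, -1)), Mul(x, Pow(R, -1)))) = Add(Mul(462, Pow(R, -1)), Mul(-3, x, Pow(R, -1))))
J = Rational(103, 6676515) (J = Pow(Add(Mul(3, Pow(618, -1), Add(154, Mul(-1, 662))), 64823), -1) = Pow(Add(Mul(3, Rational(1, 618), Add(154, -662)), 64823), -1) = Pow(Add(Mul(3, Rational(1, 618), -508), 64823), -1) = Pow(Add(Rational(-254, 103), 64823), -1) = Pow(Rational(6676515, 103), -1) = Rational(103, 6676515) ≈ 1.5427e-5)
Add(Function('D')(87, -589), J) = Add(-589, Rational(103, 6676515)) = Rational(-3932467232, 6676515)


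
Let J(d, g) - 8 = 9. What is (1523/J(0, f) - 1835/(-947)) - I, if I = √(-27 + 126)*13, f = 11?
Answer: 1473476/16099 - 39*√11 ≈ -37.822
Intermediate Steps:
J(d, g) = 17 (J(d, g) = 8 + 9 = 17)
I = 39*√11 (I = √99*13 = (3*√11)*13 = 39*√11 ≈ 129.35)
(1523/J(0, f) - 1835/(-947)) - I = (1523/17 - 1835/(-947)) - 39*√11 = (1523*(1/17) - 1835*(-1/947)) - 39*√11 = (1523/17 + 1835/947) - 39*√11 = 1473476/16099 - 39*√11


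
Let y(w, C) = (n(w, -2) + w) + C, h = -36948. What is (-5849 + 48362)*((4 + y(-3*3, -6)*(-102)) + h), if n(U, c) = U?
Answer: -1466528448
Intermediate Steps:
y(w, C) = C + 2*w (y(w, C) = (w + w) + C = 2*w + C = C + 2*w)
(-5849 + 48362)*((4 + y(-3*3, -6)*(-102)) + h) = (-5849 + 48362)*((4 + (-6 + 2*(-3*3))*(-102)) - 36948) = 42513*((4 + (-6 + 2*(-9))*(-102)) - 36948) = 42513*((4 + (-6 - 18)*(-102)) - 36948) = 42513*((4 - 24*(-102)) - 36948) = 42513*((4 + 2448) - 36948) = 42513*(2452 - 36948) = 42513*(-34496) = -1466528448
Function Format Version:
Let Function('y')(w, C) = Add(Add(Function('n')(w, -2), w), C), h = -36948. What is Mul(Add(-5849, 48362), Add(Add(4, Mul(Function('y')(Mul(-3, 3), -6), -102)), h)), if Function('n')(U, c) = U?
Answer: -1466528448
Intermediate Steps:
Function('y')(w, C) = Add(C, Mul(2, w)) (Function('y')(w, C) = Add(Add(w, w), C) = Add(Mul(2, w), C) = Add(C, Mul(2, w)))
Mul(Add(-5849, 48362), Add(Add(4, Mul(Function('y')(Mul(-3, 3), -6), -102)), h)) = Mul(Add(-5849, 48362), Add(Add(4, Mul(Add(-6, Mul(2, Mul(-3, 3))), -102)), -36948)) = Mul(42513, Add(Add(4, Mul(Add(-6, Mul(2, -9)), -102)), -36948)) = Mul(42513, Add(Add(4, Mul(Add(-6, -18), -102)), -36948)) = Mul(42513, Add(Add(4, Mul(-24, -102)), -36948)) = Mul(42513, Add(Add(4, 2448), -36948)) = Mul(42513, Add(2452, -36948)) = Mul(42513, -34496) = -1466528448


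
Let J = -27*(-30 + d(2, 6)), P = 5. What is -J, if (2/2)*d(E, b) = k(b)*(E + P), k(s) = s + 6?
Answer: 1458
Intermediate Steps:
k(s) = 6 + s
d(E, b) = (5 + E)*(6 + b) (d(E, b) = (6 + b)*(E + 5) = (6 + b)*(5 + E) = (5 + E)*(6 + b))
J = -1458 (J = -27*(-30 + (5 + 2)*(6 + 6)) = -27*(-30 + 7*12) = -27*(-30 + 84) = -27*54 = -1458)
-J = -1*(-1458) = 1458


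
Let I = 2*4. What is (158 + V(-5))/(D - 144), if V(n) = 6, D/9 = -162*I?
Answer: -1/72 ≈ -0.013889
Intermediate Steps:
I = 8
D = -11664 (D = 9*(-162*8) = 9*(-1296) = -11664)
(158 + V(-5))/(D - 144) = (158 + 6)/(-11664 - 144) = 164/(-11808) = 164*(-1/11808) = -1/72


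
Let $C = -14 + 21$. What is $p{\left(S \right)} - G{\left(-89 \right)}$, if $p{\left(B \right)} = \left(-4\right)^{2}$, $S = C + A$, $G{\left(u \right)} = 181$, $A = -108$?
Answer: $-165$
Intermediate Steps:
$C = 7$
$S = -101$ ($S = 7 - 108 = -101$)
$p{\left(B \right)} = 16$
$p{\left(S \right)} - G{\left(-89 \right)} = 16 - 181 = -165$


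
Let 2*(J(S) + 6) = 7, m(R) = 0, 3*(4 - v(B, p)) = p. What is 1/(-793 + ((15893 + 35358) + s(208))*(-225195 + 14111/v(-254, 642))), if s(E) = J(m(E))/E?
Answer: -12480/144080487453793 ≈ -8.6618e-11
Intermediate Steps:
v(B, p) = 4 - p/3
J(S) = -5/2 (J(S) = -6 + (1/2)*7 = -6 + 7/2 = -5/2)
s(E) = -5/(2*E)
1/(-793 + ((15893 + 35358) + s(208))*(-225195 + 14111/v(-254, 642))) = 1/(-793 + ((15893 + 35358) - 5/2/208)*(-225195 + 14111/(4 - 1/3*642))) = 1/(-793 + (51251 - 5/2*1/208)*(-225195 + 14111/(4 - 214))) = 1/(-793 + (51251 - 5/416)*(-225195 + 14111/(-210))) = 1/(-793 + 21320411*(-225195 + 14111*(-1/210))/416) = 1/(-793 + 21320411*(-225195 - 14111/210)/416) = 1/(-793 + (21320411/416)*(-47305061/210)) = 1/(-793 - 144080477557153/12480) = 1/(-144080487453793/12480) = -12480/144080487453793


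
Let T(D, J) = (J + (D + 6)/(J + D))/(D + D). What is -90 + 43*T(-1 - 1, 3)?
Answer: -661/4 ≈ -165.25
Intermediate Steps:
T(D, J) = (J + (6 + D)/(D + J))/(2*D) (T(D, J) = (J + (6 + D)/(D + J))/((2*D)) = (J + (6 + D)/(D + J))*(1/(2*D)) = (J + (6 + D)/(D + J))/(2*D))
-90 + 43*T(-1 - 1, 3) = -90 + 43*((6 + (-1 - 1) + 3² + (-1 - 1)*3)/(2*(-1 - 1)*((-1 - 1) + 3))) = -90 + 43*((½)*(6 - 2 + 9 - 2*3)/(-2*(-2 + 3))) = -90 + 43*((½)*(-½)*(6 - 2 + 9 - 6)/1) = -90 + 43*((½)*(-½)*1*7) = -90 + 43*(-7/4) = -90 - 301/4 = -661/4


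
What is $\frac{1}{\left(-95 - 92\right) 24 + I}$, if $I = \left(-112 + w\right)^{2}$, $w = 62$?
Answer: $- \frac{1}{1988} \approx -0.00050302$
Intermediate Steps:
$I = 2500$ ($I = \left(-112 + 62\right)^{2} = \left(-50\right)^{2} = 2500$)
$\frac{1}{\left(-95 - 92\right) 24 + I} = \frac{1}{\left(-95 - 92\right) 24 + 2500} = \frac{1}{\left(-187\right) 24 + 2500} = \frac{1}{-4488 + 2500} = \frac{1}{-1988} = - \frac{1}{1988}$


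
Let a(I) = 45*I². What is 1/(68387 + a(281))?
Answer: 1/3621632 ≈ 2.7612e-7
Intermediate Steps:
1/(68387 + a(281)) = 1/(68387 + 45*281²) = 1/(68387 + 45*78961) = 1/(68387 + 3553245) = 1/3621632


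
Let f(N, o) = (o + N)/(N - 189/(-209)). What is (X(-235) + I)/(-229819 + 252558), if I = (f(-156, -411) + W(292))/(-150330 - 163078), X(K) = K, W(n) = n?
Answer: -795800952961/77002745652160 ≈ -0.010335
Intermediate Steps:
f(N, o) = (N + o)/(189/209 + N) (f(N, o) = (N + o)/(N - 189*(-1/209)) = (N + o)/(N + 189/209) = (N + o)/(189/209 + N))
I = -3194561/3386373440 (I = (209*(-156 - 411)/(189 + 209*(-156)) + 292)/(-150330 - 163078) = (209*(-567)/(189 - 32604) + 292)/(-313408) = (209*(-567)/(-32415) + 292)*(-1/313408) = (209*(-1/32415)*(-567) + 292)*(-1/313408) = (39501/10805 + 292)*(-1/313408) = (3194561/10805)*(-1/313408) = -3194561/3386373440 ≈ -0.00094336)
(X(-235) + I)/(-229819 + 252558) = (-235 - 3194561/3386373440)/(-229819 + 252558) = -795800952961/3386373440/22739 = -795800952961/3386373440*1/22739 = -795800952961/77002745652160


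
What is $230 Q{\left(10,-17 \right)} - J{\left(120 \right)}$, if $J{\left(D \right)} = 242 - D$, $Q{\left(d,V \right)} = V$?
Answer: $-4032$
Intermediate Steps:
$230 Q{\left(10,-17 \right)} - J{\left(120 \right)} = 230 \left(-17\right) - \left(242 - 120\right) = -3910 - \left(242 - 120\right) = -3910 - 122 = -4032$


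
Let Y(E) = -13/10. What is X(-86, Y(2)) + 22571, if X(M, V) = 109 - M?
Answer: 22766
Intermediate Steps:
Y(E) = -13/10 (Y(E) = -13*⅒ = -13/10)
X(-86, Y(2)) + 22571 = (109 - 1*(-86)) + 22571 = (109 + 86) + 22571 = 195 + 22571 = 22766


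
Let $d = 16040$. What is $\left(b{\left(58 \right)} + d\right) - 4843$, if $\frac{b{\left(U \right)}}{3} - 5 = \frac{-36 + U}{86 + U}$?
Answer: $\frac{269099}{24} \approx 11212.0$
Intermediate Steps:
$b{\left(U \right)} = 15 + \frac{3 \left(-36 + U\right)}{86 + U}$ ($b{\left(U \right)} = 15 + 3 \frac{-36 + U}{86 + U} = 15 + \frac{3 \left(-36 + U\right)}{86 + U}$)
$\left(b{\left(58 \right)} + d\right) - 4843 = \left(\frac{6 \left(197 + 3 \cdot 58\right)}{86 + 58} + 16040\right) - 4843 = \left(\frac{6 \left(197 + 174\right)}{144} + 16040\right) - 4843 = \left(6 \cdot \frac{1}{144} \cdot 371 + 16040\right) - 4843 = \left(\frac{371}{24} + 16040\right) - 4843 = \frac{385331}{24} - 4843 = \frac{269099}{24}$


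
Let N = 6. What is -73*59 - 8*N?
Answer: -4355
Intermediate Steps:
-73*59 - 8*N = -73*59 - 8*6 = -4307 - 48 = -4355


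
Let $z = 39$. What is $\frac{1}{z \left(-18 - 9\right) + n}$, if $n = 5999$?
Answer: $\frac{1}{4946} \approx 0.00020218$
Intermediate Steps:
$\frac{1}{z \left(-18 - 9\right) + n} = \frac{1}{39 \left(-18 - 9\right) + 5999} = \frac{1}{39 \left(-27\right) + 5999} = \frac{1}{-1053 + 5999} = \frac{1}{4946}$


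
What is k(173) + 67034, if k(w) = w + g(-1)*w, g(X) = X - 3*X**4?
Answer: 66515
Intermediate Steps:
k(w) = -3*w (k(w) = w + (-1 - 3*(-1)**4)*w = w + (-1 - 3*1)*w = w + (-1 - 3)*w = w - 4*w = -3*w)
k(173) + 67034 = -3*173 + 67034 = -519 + 67034 = 66515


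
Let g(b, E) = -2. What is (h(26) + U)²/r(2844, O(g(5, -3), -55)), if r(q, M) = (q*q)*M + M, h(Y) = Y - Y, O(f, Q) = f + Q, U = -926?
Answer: -857476/461035209 ≈ -0.0018599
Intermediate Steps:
O(f, Q) = Q + f
h(Y) = 0
r(q, M) = M + M*q² (r(q, M) = q²*M + M = M*q² + M = M + M*q²)
(h(26) + U)²/r(2844, O(g(5, -3), -55)) = (0 - 926)²/(((-55 - 2)*(1 + 2844²))) = (-926)²/((-57*(1 + 8088336))) = 857476/((-57*8088337)) = 857476/(-461035209) = 857476*(-1/461035209) = -857476/461035209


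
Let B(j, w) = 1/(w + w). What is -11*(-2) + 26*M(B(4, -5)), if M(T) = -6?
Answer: -134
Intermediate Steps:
B(j, w) = 1/(2*w)
-11*(-2) + 26*M(B(4, -5)) = -11*(-2) + 26*(-6) = 22 - 156 = -134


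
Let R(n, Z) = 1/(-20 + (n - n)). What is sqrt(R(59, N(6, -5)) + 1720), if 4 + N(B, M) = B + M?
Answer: sqrt(171995)/10 ≈ 41.472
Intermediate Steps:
N(B, M) = -4 + B + M (N(B, M) = -4 + (B + M) = -4 + B + M)
R(n, Z) = -1/20 (R(n, Z) = 1/(-20 + 0) = 1/(-20) = -1/20)
sqrt(R(59, N(6, -5)) + 1720) = sqrt(-1/20 + 1720) = sqrt(34399/20) = sqrt(171995)/10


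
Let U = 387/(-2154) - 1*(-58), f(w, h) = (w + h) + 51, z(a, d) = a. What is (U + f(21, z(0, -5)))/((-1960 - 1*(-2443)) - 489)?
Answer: -93211/4308 ≈ -21.637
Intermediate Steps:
f(w, h) = 51 + h + w (f(w, h) = (h + w) + 51 = 51 + h + w)
U = 41515/718 (U = 387*(-1/2154) + 58 = -129/718 + 58 = 41515/718 ≈ 57.820)
(U + f(21, z(0, -5)))/((-1960 - 1*(-2443)) - 489) = (41515/718 + (51 + 0 + 21))/((-1960 - 1*(-2443)) - 489) = (41515/718 + 72)/((-1960 + 2443) - 489) = 93211/(718*(483 - 489)) = (93211/718)/(-6) = (93211/718)*(-⅙) = -93211/4308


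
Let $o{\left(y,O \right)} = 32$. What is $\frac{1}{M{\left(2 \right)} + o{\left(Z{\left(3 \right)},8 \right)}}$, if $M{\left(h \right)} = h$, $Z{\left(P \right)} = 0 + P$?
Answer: $\frac{1}{34} \approx 0.029412$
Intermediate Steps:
$Z{\left(P \right)} = P$
$\frac{1}{M{\left(2 \right)} + o{\left(Z{\left(3 \right)},8 \right)}} = \frac{1}{2 + 32} = \frac{1}{34}$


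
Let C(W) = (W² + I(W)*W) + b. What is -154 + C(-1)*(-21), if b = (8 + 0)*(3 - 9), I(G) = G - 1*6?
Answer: 686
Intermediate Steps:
I(G) = -6 + G (I(G) = G - 6 = -6 + G)
b = -48 (b = 8*(-6) = -48)
C(W) = -48 + W² + W*(-6 + W) (C(W) = (W² + (-6 + W)*W) - 48 = (W² + W*(-6 + W)) - 48 = -48 + W² + W*(-6 + W))
-154 + C(-1)*(-21) = -154 + (-48 + (-1)² - (-6 - 1))*(-21) = -154 + (-48 + 1 - 1*(-7))*(-21) = -154 + (-48 + 1 + 7)*(-21) = -154 - 40*(-21) = -154 + 840 = 686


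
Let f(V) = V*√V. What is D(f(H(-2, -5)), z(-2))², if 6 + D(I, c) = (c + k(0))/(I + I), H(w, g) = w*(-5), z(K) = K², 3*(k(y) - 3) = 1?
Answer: 324121/9000 - 11*√10/25 ≈ 34.622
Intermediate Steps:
k(y) = 10/3 (k(y) = 3 + (⅓)*1 = 3 + ⅓ = 10/3)
H(w, g) = -5*w
f(V) = V^(3/2)
D(I, c) = -6 + (10/3 + c)/(2*I) (D(I, c) = -6 + (c + 10/3)/(I + I) = -6 + (10/3 + c)/((2*I)) = -6 + (10/3 + c)*(1/(2*I)) = -6 + (10/3 + c)/(2*I))
D(f(H(-2, -5)), z(-2))² = ((10 - 36*10*√10 + 3*(-2)²)/(6*((-5*(-2))^(3/2))))² = ((10 - 360*√10 + 3*4)/(6*(10^(3/2))))² = ((10 - 360*√10 + 12)/(6*((10*√10))))² = ((√10/100)*(10 - 360*√10 + 12)/6)² = ((√10/100)*(22 - 360*√10)/6)² = (√10*(22 - 360*√10)/600)² = (22 - 360*√10)²/36000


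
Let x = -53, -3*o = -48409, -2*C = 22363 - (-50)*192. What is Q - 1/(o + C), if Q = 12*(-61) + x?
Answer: -729271/929 ≈ -785.01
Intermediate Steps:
C = -31963/2 (C = -(22363 - (-50)*192)/2 = -(22363 - 1*(-9600))/2 = -(22363 + 9600)/2 = -1/2*31963 = -31963/2 ≈ -15982.)
o = 48409/3 (o = -1/3*(-48409) = 48409/3 ≈ 16136.)
Q = -785 (Q = 12*(-61) - 53 = -732 - 53 = -785)
Q - 1/(o + C) = -785 - 1/(48409/3 - 31963/2) = -785 - 1/929/6 = -785 - 1*6/929 = -785 - 6/929 = -729271/929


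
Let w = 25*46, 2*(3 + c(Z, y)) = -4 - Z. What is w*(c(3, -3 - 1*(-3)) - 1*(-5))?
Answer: -1725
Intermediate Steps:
c(Z, y) = -5 - Z/2 (c(Z, y) = -3 + (-4 - Z)/2 = -3 + (-2 - Z/2) = -5 - Z/2)
w = 1150
w*(c(3, -3 - 1*(-3)) - 1*(-5)) = 1150*((-5 - ½*3) - 1*(-5)) = 1150*((-5 - 3/2) + 5) = 1150*(-13/2 + 5) = 1150*(-3/2) = -1725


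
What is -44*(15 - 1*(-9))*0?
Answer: 0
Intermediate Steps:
-44*(15 - 1*(-9))*0 = -44*(15 + 9)*0 = -44*24*0 = -1056*0 = 0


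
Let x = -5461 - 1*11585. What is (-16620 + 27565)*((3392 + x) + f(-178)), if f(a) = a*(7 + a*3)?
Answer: 877263640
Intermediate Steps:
x = -17046 (x = -5461 - 11585 = -17046)
f(a) = a*(7 + 3*a)
(-16620 + 27565)*((3392 + x) + f(-178)) = (-16620 + 27565)*((3392 - 17046) - 178*(7 + 3*(-178))) = 10945*(-13654 - 178*(7 - 534)) = 10945*(-13654 - 178*(-527)) = 10945*(-13654 + 93806) = 10945*80152 = 877263640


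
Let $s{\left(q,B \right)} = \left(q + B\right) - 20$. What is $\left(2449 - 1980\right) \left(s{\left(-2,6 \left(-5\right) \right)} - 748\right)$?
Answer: $-375200$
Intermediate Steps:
$s{\left(q,B \right)} = -20 + B + q$ ($s{\left(q,B \right)} = \left(B + q\right) - 20 = -20 + B + q$)
$\left(2449 - 1980\right) \left(s{\left(-2,6 \left(-5\right) \right)} - 748\right) = \left(2449 - 1980\right) \left(\left(-20 + 6 \left(-5\right) - 2\right) - 748\right) = 469 \left(\left(-20 - 30 - 2\right) - 748\right) = 469 \left(-52 - 748\right) = 469 \left(-800\right) = -375200$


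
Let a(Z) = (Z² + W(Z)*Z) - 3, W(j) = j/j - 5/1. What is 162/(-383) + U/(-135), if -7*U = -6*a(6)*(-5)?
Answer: -368/2681 ≈ -0.13726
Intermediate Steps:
W(j) = -4 (W(j) = 1 - 5*1 = 1 - 5 = -4)
a(Z) = -3 + Z² - 4*Z (a(Z) = (Z² - 4*Z) - 3 = -3 + Z² - 4*Z)
U = -270/7 (U = -(-6*(-3 + 6² - 4*6))*(-5)/7 = -(-6*(-3 + 36 - 24))*(-5)/7 = -(-6*9)*(-5)/7 = -(-54)*(-5)/7 = -⅐*270 = -270/7 ≈ -38.571)
162/(-383) + U/(-135) = 162/(-383) - 270/7/(-135) = 162*(-1/383) - 270/7*(-1/135) = -162/383 + 2/7 = -368/2681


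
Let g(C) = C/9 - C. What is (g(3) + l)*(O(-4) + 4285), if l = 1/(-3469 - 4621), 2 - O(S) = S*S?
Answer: -276431933/24270 ≈ -11390.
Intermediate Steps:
O(S) = 2 - S² (O(S) = 2 - S*S = 2 - S²)
l = -1/8090 (l = 1/(-8090) = -1/8090 ≈ -0.00012361)
g(C) = -8*C/9 (g(C) = C*(⅑) - C = C/9 - C = -8*C/9)
(g(3) + l)*(O(-4) + 4285) = (-8/9*3 - 1/8090)*((2 - 1*(-4)²) + 4285) = (-8/3 - 1/8090)*((2 - 1*16) + 4285) = -64723*((2 - 16) + 4285)/24270 = -64723*(-14 + 4285)/24270 = -64723/24270*4271 = -276431933/24270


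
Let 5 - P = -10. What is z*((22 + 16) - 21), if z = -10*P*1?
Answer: -2550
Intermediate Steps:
P = 15 (P = 5 - 1*(-10) = 5 + 10 = 15)
z = -150 (z = -10*15*1 = -150*1 = -150)
z*((22 + 16) - 21) = -150*((22 + 16) - 21) = -150*(38 - 21) = -150*17 = -2550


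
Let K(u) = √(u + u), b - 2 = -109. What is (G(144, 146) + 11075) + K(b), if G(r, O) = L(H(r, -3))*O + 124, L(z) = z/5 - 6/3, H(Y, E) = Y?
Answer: 75559/5 + I*√214 ≈ 15112.0 + 14.629*I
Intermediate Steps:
b = -107 (b = 2 - 109 = -107)
L(z) = -2 + z/5 (L(z) = z*(⅕) - 6*⅓ = z/5 - 2 = -2 + z/5)
G(r, O) = 124 + O*(-2 + r/5) (G(r, O) = (-2 + r/5)*O + 124 = O*(-2 + r/5) + 124 = 124 + O*(-2 + r/5))
K(u) = √2*√u (K(u) = √(2*u) = √2*√u)
(G(144, 146) + 11075) + K(b) = ((124 + (⅕)*146*(-10 + 144)) + 11075) + √2*√(-107) = ((124 + (⅕)*146*134) + 11075) + √2*(I*√107) = ((124 + 19564/5) + 11075) + I*√214 = (20184/5 + 11075) + I*√214 = 75559/5 + I*√214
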